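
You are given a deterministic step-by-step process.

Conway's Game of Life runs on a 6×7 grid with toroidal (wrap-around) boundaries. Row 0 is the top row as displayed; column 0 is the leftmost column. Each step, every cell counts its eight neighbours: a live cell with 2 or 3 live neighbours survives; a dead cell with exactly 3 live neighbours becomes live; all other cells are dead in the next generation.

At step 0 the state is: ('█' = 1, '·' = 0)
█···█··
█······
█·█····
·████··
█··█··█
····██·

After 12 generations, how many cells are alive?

16

[0] █···█··
█······
█·█····
·████··
█··█··█
····██·
[1] ····███
█·····█
█·█····
····█·█
██····█
█··███·
[2] ···█···
██·····
██···█·
·····██
·█·█···
·█·█···
[3] ██·····
███···█
·█···█·
·██·███
█···█··
···██··
[4] ···█··█
··█···█
···██··
·████·█
███···█
██·██··
[5] ·█·████
··█·██·
██··█··
····█·█
······█
···███·
[6] ······█
··█····
██··█·█
······█
···█··█
█·██···
[7] ·███···
·█···██
██···██
······█
█·██··█
█·██··█
[8] ···███·
····██·
·█·····
··█····
··██·█·
····█·█
[9] ···█··█
···█·█·
·······
·███···
··████·
··█···█
[10] ··█████
····█··
···██··
·█·····
····██·
··█···█
[11] ··█·█·█
··█····
···██··
···█·█·
·····█·
··█···█
[12] ·██··█·
··█·██·
··███··
···█·█·
····███
···█··█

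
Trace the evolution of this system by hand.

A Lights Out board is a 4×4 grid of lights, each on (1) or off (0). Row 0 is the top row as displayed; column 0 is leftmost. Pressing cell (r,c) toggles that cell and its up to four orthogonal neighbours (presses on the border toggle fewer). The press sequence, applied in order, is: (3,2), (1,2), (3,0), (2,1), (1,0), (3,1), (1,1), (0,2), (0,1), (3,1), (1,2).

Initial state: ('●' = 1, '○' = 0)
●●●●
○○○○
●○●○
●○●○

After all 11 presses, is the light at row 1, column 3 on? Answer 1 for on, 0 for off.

0) ●●●●
○○○○
●○●○
●○●○
1) ●●●●
○○○○
●○○○
●●○●
2) ●●○●
○●●●
●○●○
●●○●
3) ●●○●
○●●●
○○●○
○○○●
4) ●●○●
○○●●
●●○○
○●○●
5) ○●○●
●●●●
○●○○
○●○●
6) ○●○●
●●●●
○○○○
●○●●
7) ○○○●
○○○●
○●○○
●○●●
8) ○●●○
○○●●
○●○○
●○●●
9) ●○○○
○●●●
○●○○
●○●●
10) ●○○○
○●●●
○○○○
○●○●
11) ●○●○
○○○○
○○●○
○●○●

0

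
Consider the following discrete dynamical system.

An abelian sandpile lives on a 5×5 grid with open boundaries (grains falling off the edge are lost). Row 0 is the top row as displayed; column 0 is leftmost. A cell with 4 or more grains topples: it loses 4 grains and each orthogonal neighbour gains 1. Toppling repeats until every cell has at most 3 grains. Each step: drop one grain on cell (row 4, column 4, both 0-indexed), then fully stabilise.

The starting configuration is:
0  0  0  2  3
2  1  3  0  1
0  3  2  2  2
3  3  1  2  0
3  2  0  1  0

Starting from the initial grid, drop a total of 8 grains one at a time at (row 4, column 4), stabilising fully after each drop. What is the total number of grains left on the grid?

[0] 0  0  0  2  3
2  1  3  0  1
0  3  2  2  2
3  3  1  2  0
3  2  0  1  0
[1] 0  0  0  2  3
2  1  3  0  1
0  3  2  2  2
3  3  1  2  0
3  2  0  1  1
[2] 0  0  0  2  3
2  1  3  0  1
0  3  2  2  2
3  3  1  2  0
3  2  0  1  2
[3] 0  0  0  2  3
2  1  3  0  1
0  3  2  2  2
3  3  1  2  0
3  2  0  1  3
[4] 0  0  0  2  3
2  1  3  0  1
0  3  2  2  2
3  3  1  2  1
3  2  0  2  0
[5] 0  0  0  2  3
2  1  3  0  1
0  3  2  2  2
3  3  1  2  1
3  2  0  2  1
[6] 0  0  0  2  3
2  1  3  0  1
0  3  2  2  2
3  3  1  2  1
3  2  0  2  2
[7] 0  0  0  2  3
2  1  3  0  1
0  3  2  2  2
3  3  1  2  1
3  2  0  2  3
[8] 0  0  0  2  3
2  1  3  0  1
0  3  2  2  2
3  3  1  2  2
3  2  0  3  0

40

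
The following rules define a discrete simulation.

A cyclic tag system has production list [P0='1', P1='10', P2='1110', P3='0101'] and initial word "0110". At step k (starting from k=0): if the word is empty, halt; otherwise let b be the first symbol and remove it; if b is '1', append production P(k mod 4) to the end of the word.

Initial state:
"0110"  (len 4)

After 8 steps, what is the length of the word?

[0] "0110"  (len 4)
[1] "110"  (len 3)
[2] "1010"  (len 4)
[3] "0101110"  (len 7)
[4] "101110"  (len 6)
[5] "011101"  (len 6)
[6] "11101"  (len 5)
[7] "11011110"  (len 8)
[8] "10111100101"  (len 11)

11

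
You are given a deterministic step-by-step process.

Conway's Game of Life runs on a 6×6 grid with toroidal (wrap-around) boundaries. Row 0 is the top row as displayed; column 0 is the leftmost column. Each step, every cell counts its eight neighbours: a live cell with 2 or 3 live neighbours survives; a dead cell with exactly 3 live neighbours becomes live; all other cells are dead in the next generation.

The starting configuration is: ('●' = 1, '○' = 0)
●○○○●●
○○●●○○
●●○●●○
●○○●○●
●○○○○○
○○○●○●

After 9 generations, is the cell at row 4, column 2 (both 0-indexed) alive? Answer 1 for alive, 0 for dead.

t=0: ●○○○●●
○○●●○○
●●○●●○
●○○●○●
●○○○○○
○○○●○●
t=1: ●○●○○●
○○●○○○
●●○○○○
○○●●○○
●○○○○○
○○○○○○
t=2: ○●○○○○
○○●○○●
○●○●○○
●○●○○○
○○○○○○
●●○○○●
t=3: ○●●○○●
●●●○○○
●●○●○○
○●●○○○
○○○○○●
●●○○○○
t=4: ○○○○○●
○○○●○●
○○○●○○
○●●○○○
○○●○○○
○●●○○●
t=5: ○○●○○●
○○○○○○
○○○●●○
○●●●○○
●○○●○○
●●●○○○
t=6: ●○●○○○
○○○●●○
○○○●●○
○●○○○○
●○○●○○
●○●●○●
t=7: ●○●○○○
○○●○●●
○○●●●○
○○●●●○
●○○●●●
●○●●●●
t=8: ●○●○○○
○○●○●●
○●○○○○
○●○○○○
●○○○○○
○○●○○○
t=9: ○○●○○●
●○●●○●
●●●○○○
●●○○○○
○●○○○○
○○○○○○

0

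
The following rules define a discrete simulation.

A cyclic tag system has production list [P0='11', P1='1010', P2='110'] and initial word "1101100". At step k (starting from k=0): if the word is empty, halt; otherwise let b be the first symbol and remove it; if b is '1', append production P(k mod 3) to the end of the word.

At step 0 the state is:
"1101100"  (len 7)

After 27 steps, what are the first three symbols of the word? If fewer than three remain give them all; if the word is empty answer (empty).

111

step 0: "1101100"  (len 7)
step 1: "10110011"  (len 8)
step 2: "01100111010"  (len 11)
step 3: "1100111010"  (len 10)
step 4: "10011101011"  (len 11)
step 5: "00111010111010"  (len 14)
step 6: "0111010111010"  (len 13)
step 7: "111010111010"  (len 12)
step 8: "110101110101010"  (len 15)
step 9: "10101110101010110"  (len 17)
step 10: "010111010101011011"  (len 18)
step 11: "10111010101011011"  (len 17)
step 12: "0111010101011011110"  (len 19)
step 13: "111010101011011110"  (len 18)
step 14: "110101010110111101010"  (len 21)
step 15: "10101010110111101010110"  (len 23)
step 16: "010101011011110101011011"  (len 24)
step 17: "10101011011110101011011"  (len 23)
step 18: "0101011011110101011011110"  (len 25)
step 19: "101011011110101011011110"  (len 24)
step 20: "010110111101010110111101010"  (len 27)
step 21: "10110111101010110111101010"  (len 26)
step 22: "011011110101011011110101011"  (len 27)
step 23: "11011110101011011110101011"  (len 26)
step 24: "1011110101011011110101011110"  (len 28)
step 25: "01111010101101111010101111011"  (len 29)
step 26: "1111010101101111010101111011"  (len 28)
step 27: "111010101101111010101111011110"  (len 30)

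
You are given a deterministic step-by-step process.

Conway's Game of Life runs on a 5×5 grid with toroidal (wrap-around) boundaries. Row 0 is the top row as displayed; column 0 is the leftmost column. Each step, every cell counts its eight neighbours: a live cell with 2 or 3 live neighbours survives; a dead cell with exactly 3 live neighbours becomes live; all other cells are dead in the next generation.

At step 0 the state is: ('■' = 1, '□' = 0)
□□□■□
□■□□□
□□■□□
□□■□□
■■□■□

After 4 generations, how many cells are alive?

2

0) □□□■□
□■□□□
□□■□□
□□■□□
■■□■□
1) ■■□□■
□□■□□
□■■□□
□□■■□
□■□■■
2) □■□□■
□□■■□
□■□□□
■□□□■
□■□□□
3) ■■□■□
■■■■□
■■■■■
■■□□□
□■□□■
4) □□□■□
□□□□□
□□□□□
□□□□□
□□□□■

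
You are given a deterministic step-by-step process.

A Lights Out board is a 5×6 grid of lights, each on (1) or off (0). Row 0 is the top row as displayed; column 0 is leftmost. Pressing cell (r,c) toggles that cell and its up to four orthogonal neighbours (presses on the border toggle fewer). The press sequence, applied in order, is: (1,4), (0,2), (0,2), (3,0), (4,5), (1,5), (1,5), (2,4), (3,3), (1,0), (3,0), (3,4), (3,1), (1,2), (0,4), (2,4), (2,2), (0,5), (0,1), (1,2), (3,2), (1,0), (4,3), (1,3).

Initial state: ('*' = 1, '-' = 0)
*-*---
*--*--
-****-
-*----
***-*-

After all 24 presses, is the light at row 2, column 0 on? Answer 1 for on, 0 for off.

step 0: *-*---
*--*--
-****-
-*----
***-*-
step 1: *-*-*-
*---**
-***--
-*----
***-*-
step 2: **-**-
*-*-**
-***--
-*----
***-*-
step 3: *-*-*-
*---**
-***--
-*----
***-*-
step 4: *-*-*-
*---**
****--
*-----
-**-*-
step 5: *-*-*-
*---**
****--
*----*
-**--*
step 6: *-*-**
*-----
****-*
*----*
-**--*
step 7: *-*-*-
*---**
****--
*----*
-**--*
step 8: *-*-*-
*----*
***-**
*---**
-**--*
step 9: *-*-*-
*----*
******
*-**-*
-***-*
step 10: --*-*-
-*---*
-*****
*-**-*
-***-*
step 11: --*-*-
-*---*
******
-***-*
****-*
step 12: --*-*-
-*---*
****-*
-**-*-
******
step 13: --*-*-
-*---*
*-**-*
*---*-
*-****
step 14: ----*-
--**-*
*--*-*
*---*-
*-****
step 15: ---*-*
--****
*--*-*
*---*-
*-****
step 16: ---*-*
--**-*
*---*-
*-----
*-****
step 17: ---*-*
---*-*
*****-
*-*---
*-****
step 18: ---**-
---*--
*****-
*-*---
*-****
step 19: *****-
-*-*--
*****-
*-*---
*-****
step 20: **-**-
--*---
**-**-
*-*---
*-****
step 21: **-**-
--*---
*****-
**-*--
*--***
step 22: -*-**-
***---
-****-
**-*--
*--***
step 23: -*-**-
***---
-****-
**----
*-*--*
step 24: -*--*-
**-**-
-**-*-
**----
*-*--*

0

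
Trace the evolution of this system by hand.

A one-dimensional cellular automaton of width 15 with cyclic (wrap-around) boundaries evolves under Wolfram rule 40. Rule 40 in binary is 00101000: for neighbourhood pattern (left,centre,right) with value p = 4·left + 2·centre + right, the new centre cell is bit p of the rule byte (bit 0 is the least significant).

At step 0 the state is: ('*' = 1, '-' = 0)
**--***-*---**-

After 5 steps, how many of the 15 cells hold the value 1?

0

[0] **--***-*---**-
[1] *---*--*----*-*
[2] -------------**
[3] -------------*-
[4] ---------------
[5] ---------------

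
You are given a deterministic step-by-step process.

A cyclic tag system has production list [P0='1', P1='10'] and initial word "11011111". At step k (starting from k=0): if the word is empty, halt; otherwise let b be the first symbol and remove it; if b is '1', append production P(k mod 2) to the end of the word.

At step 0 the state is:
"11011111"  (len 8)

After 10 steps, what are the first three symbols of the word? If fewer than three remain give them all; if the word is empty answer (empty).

[0] "11011111"  (len 8)
[1] "10111111"  (len 8)
[2] "011111110"  (len 9)
[3] "11111110"  (len 8)
[4] "111111010"  (len 9)
[5] "111110101"  (len 9)
[6] "1111010110"  (len 10)
[7] "1110101101"  (len 10)
[8] "11010110110"  (len 11)
[9] "10101101101"  (len 11)
[10] "010110110110"  (len 12)

010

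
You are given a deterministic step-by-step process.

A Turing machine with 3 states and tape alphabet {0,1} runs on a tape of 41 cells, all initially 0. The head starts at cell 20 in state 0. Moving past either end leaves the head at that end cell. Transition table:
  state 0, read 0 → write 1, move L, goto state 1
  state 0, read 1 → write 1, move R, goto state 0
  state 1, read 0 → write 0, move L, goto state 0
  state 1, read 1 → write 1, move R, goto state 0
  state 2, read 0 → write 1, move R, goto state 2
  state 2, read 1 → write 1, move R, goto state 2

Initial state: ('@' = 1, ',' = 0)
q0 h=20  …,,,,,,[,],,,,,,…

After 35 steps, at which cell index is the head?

6

gen 0: q0 h=20  …,,,,,,[,],,,,,,…
gen 1: q1 h=19  …,,,,,,[,]@,,,,,…
gen 2: q0 h=18  …,,,,,,[,],@,,,,…
gen 3: q1 h=17  …,,,,,,[,]@,@,,,…
gen 4: q0 h=16  …,,,,,,[,],@,@,,…
gen 5: q1 h=15  …,,,,,,[,]@,@,@,…
gen 6: q0 h=14  …,,,,,,[,],@,@,@…
gen 7: q1 h=13  …,,,,,,[,]@,@,@,…
gen 8: q0 h=12  …,,,,,,[,],@,@,@…
gen 9: q1 h=11  …,,,,,,[,]@,@,@,…
gen 10: q0 h=10  …,,,,,,[,],@,@,@…
gen 11: q1 h= 9  …,,,,,,[,]@,@,@,…
gen 12: q0 h= 8  …,,,,,,[,],@,@,@…
gen 13: q1 h= 7  …,,,,,,[,]@,@,@,…
gen 14: q0 h= 6  |,,,,,,[,],@,@,@…
gen 15: q1 h= 5  |,,,,,[,]@,@,@,…
gen 16: q0 h= 4  |,,,,[,],@,@,@…
gen 17: q1 h= 3  |,,,[,]@,@,@,…
gen 18: q0 h= 2  |,,[,],@,@,@…
gen 19: q1 h= 1  |,[,]@,@,@,…
gen 20: q0 h= 0  |[,],@,@,@…
gen 21: q1 h= 0  |[@],@,@,@…
gen 22: q0 h= 1  |@[,]@,@,@,…
gen 23: q1 h= 0  |[@]@@,@,@…
gen 24: q0 h= 1  |@[@]@,@,@,…
gen 25: q0 h= 2  |@@[@],@,@,@…
gen 26: q0 h= 3  |@@@[,]@,@,@,…
gen 27: q1 h= 2  |@@[@]@@,@,@…
gen 28: q0 h= 3  |@@@[@]@,@,@,…
gen 29: q0 h= 4  |@@@@[@],@,@,@…
gen 30: q0 h= 5  |@@@@@[,]@,@,@,…
gen 31: q1 h= 4  |@@@@[@]@@,@,@…
gen 32: q0 h= 5  |@@@@@[@]@,@,@,…
gen 33: q0 h= 6  |@@@@@@[@],@,@,@…
gen 34: q0 h= 7  …@@@@@@[,]@,@,@,…
gen 35: q1 h= 6  |@@@@@@[@]@@,@,@…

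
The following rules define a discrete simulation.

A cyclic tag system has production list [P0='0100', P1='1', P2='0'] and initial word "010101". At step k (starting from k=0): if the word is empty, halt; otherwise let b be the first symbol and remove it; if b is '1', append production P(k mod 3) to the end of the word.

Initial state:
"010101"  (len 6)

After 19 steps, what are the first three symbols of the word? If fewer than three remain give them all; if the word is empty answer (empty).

gen 0: "010101"  (len 6)
gen 1: "10101"  (len 5)
gen 2: "01011"  (len 5)
gen 3: "1011"  (len 4)
gen 4: "0110100"  (len 7)
gen 5: "110100"  (len 6)
gen 6: "101000"  (len 6)
gen 7: "010000100"  (len 9)
gen 8: "10000100"  (len 8)
gen 9: "00001000"  (len 8)
gen 10: "0001000"  (len 7)
gen 11: "001000"  (len 6)
gen 12: "01000"  (len 5)
gen 13: "1000"  (len 4)
gen 14: "0001"  (len 4)
gen 15: "001"  (len 3)
gen 16: "01"  (len 2)
gen 17: "1"  (len 1)
gen 18: "0"  (len 1)
gen 19: (halted — word empty)

(empty)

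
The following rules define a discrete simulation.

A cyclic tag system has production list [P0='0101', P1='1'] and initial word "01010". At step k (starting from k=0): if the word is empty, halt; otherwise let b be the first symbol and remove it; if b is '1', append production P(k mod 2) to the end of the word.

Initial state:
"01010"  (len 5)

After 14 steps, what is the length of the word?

0) "01010"  (len 5)
1) "1010"  (len 4)
2) "0101"  (len 4)
3) "101"  (len 3)
4) "011"  (len 3)
5) "11"  (len 2)
6) "11"  (len 2)
7) "10101"  (len 5)
8) "01011"  (len 5)
9) "1011"  (len 4)
10) "0111"  (len 4)
11) "111"  (len 3)
12) "111"  (len 3)
13) "110101"  (len 6)
14) "101011"  (len 6)

6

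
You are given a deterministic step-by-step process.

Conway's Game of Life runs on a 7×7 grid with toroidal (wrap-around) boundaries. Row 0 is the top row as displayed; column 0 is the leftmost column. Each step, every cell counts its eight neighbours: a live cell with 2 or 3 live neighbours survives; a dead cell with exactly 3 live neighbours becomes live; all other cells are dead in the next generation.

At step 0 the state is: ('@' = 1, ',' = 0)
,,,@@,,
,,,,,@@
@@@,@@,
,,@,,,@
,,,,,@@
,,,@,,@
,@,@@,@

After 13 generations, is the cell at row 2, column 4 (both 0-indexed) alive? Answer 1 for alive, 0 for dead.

0

k=0  ,,,@@,,
,,,,,@@
@@@,@@,
,,@,,,@
,,,,,@@
,,,@,,@
,@,@@,@
k=1  @,@@,,@
@@@,,,@
@@@@@,,
,,@@@,,
@,,,,@@
,,@@,,@
@,,,,,,
k=2  ,,@@,,,
,,,,@@,
,,,,@@@
,,,,,,,
@@,,,@@
,@,,,@,
@,,,,,,
k=3  ,,,@@,,
,,,,,,@
,,,,@,@
,,,,@,,
@@,,,@@
,@,,,@,
,@@,,,,
k=4  ,,@@,,,
,,,@@,,
,,,,,,,
,,,,@,,
@@,,@@@
,,,,,@,
,@@@@,,
k=5  ,@,,,,,
,,@@@,,
,,,@@,,
@,,,@,@
@,,,@,@
,,,,,,,
,@,,@,,
k=6  ,@,,@,,
,,@,@,,
,,@,,,,
@,,,@,@
@,,,,,@
@,,,,@,
,,,,,,,
k=7  ,,,@,,,
,@@,,,,
,@,,,@,
@@,,,@@
,@,,,,,
@,,,,,,
,,,,,,,
k=8  ,,@,,,,
,@@,,,,
,,,,,@,
,@@,,@@
,@,,,,,
,,,,,,,
,,,,,,,
k=9  ,@@,,,,
,@@,,,,
@,,,,@@
@@@,,@@
@@@,,,,
,,,,,,,
,,,,,,,
k=10  ,@@,,,,
,,@,,,@
,,,,,@,
,,@,,@,
,,@,,,,
,@,,,,,
,,,,,,,
k=11  ,@@,,,,
,@@,,,,
,,,,,@@
,,,,,,,
,@@,,,,
,,,,,,,
,@@,,,,
k=12  @,,@,,,
@@@,,,,
,,,,,,,
,,,,,,,
,,,,,,,
,,,,,,,
,@@,,,,
k=13  @,,@,,,
@@@,,,,
,@,,,,,
,,,,,,,
,,,,,,,
,,,,,,,
,@@,,,,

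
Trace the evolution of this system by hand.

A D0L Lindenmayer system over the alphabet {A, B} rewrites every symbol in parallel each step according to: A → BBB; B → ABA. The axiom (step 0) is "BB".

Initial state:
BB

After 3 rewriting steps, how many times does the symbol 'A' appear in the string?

k=0  BB
k=1  ABAABA
k=2  BBBABABBBBBBABABBB
k=3  ABAABAABABBBABABBBABAABAABAABAABAABABBBABABBBABAABAABA

28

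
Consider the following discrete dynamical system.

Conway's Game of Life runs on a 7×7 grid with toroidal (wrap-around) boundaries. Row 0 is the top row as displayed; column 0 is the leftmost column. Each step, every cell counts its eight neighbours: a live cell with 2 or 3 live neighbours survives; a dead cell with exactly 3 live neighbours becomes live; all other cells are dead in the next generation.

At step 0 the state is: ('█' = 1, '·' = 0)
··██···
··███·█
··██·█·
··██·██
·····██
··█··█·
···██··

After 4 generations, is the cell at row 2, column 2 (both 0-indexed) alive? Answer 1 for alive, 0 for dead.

0

t=0: ··██···
··███·█
··██·█·
··██·██
·····██
··█··█·
···██··
t=1: ·····█·
·█···█·
·█·····
··██···
··██···
···█·██
····█··
t=2: ····██·
·······
·█·····
·█·█···
·······
··██·█·
····█·█
t=3: ····██·
·······
··█····
··█····
···██··
···███·
······█
t=4: ·····█·
·······
·······
··█····
··█··█·
···█·█·
···█··█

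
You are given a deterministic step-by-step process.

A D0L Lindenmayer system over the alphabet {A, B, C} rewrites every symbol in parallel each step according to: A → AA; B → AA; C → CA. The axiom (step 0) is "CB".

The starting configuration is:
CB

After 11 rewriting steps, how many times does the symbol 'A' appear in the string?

t=0: CB
t=1: CAAA
t=2: CAAAAAAA
t=3: CAAAAAAAAAAAAAAA
t=4: CAAAAAAAAAAAAAAAAAAAAAAAAAAAAAAA
t=5: CAAAAAAAAAAAAAAAAAAAAAAAAAAAAAAAAAAAAAAAAAAAAAAAAAAAAAAAAAAAAAAA
t=6: CAAAAAAAAAAAAAAAAAAAAAAAAAAAAAAAAAAAAAAAAAAAAAAAAAAAAAAAAA…AAAAAAAAAAAAAAAAAAAAAAAAAAAAAAAAAAAAAAAAAAAAAAAAAAAAAAAAAA  (len 128)
t=7: CAAAAAAAAAAAAAAAAAAAAAAAAAAAAAAAAAAAAAAAAAAAAAAAAAAAAAAAAA…AAAAAAAAAAAAAAAAAAAAAAAAAAAAAAAAAAAAAAAAAAAAAAAAAAAAAAAAAA  (len 256)
t=8: CAAAAAAAAAAAAAAAAAAAAAAAAAAAAAAAAAAAAAAAAAAAAAAAAAAAAAAAAA…AAAAAAAAAAAAAAAAAAAAAAAAAAAAAAAAAAAAAAAAAAAAAAAAAAAAAAAAAA  (len 512)
t=9: CAAAAAAAAAAAAAAAAAAAAAAAAAAAAAAAAAAAAAAAAAAAAAAAAAAAAAAAAA…AAAAAAAAAAAAAAAAAAAAAAAAAAAAAAAAAAAAAAAAAAAAAAAAAAAAAAAAAA  (len 1024)
t=10: CAAAAAAAAAAAAAAAAAAAAAAAAAAAAAAAAAAAAAAAAAAAAAAAAAAAAAAAAA…AAAAAAAAAAAAAAAAAAAAAAAAAAAAAAAAAAAAAAAAAAAAAAAAAAAAAAAAAA  (len 2048)
t=11: CAAAAAAAAAAAAAAAAAAAAAAAAAAAAAAAAAAAAAAAAAAAAAAAAAAAAAAAAA…AAAAAAAAAAAAAAAAAAAAAAAAAAAAAAAAAAAAAAAAAAAAAAAAAAAAAAAAAA  (len 4096)

4095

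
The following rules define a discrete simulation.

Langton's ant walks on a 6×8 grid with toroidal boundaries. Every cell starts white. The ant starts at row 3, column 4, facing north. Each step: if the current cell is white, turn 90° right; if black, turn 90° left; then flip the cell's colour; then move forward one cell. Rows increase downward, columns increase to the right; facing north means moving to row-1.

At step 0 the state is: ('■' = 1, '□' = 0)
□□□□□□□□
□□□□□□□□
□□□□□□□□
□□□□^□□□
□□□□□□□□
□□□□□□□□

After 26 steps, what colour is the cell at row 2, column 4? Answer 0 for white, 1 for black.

0) □□□□□□□□
□□□□□□□□
□□□□□□□□
□□□□^□□□
□□□□□□□□
□□□□□□□□
1) □□□□□□□□
□□□□□□□□
□□□□□□□□
□□□□■>□□
□□□□□□□□
□□□□□□□□
2) □□□□□□□□
□□□□□□□□
□□□□□□□□
□□□□■■□□
□□□□□v□□
□□□□□□□□
3) □□□□□□□□
□□□□□□□□
□□□□□□□□
□□□□■■□□
□□□□<■□□
□□□□□□□□
4) □□□□□□□□
□□□□□□□□
□□□□□□□□
□□□□^■□□
□□□□■■□□
□□□□□□□□
5) □□□□□□□□
□□□□□□□□
□□□□□□□□
□□□<□■□□
□□□□■■□□
□□□□□□□□
6) □□□□□□□□
□□□□□□□□
□□□^□□□□
□□□■□■□□
□□□□■■□□
□□□□□□□□
7) □□□□□□□□
□□□□□□□□
□□□■>□□□
□□□■□■□□
□□□□■■□□
□□□□□□□□
8) □□□□□□□□
□□□□□□□□
□□□■■□□□
□□□■v■□□
□□□□■■□□
□□□□□□□□
9) □□□□□□□□
□□□□□□□□
□□□■■□□□
□□□<■■□□
□□□□■■□□
□□□□□□□□
10) □□□□□□□□
□□□□□□□□
□□□■■□□□
□□□□■■□□
□□□v■■□□
□□□□□□□□
11) □□□□□□□□
□□□□□□□□
□□□■■□□□
□□□□■■□□
□□<■■■□□
□□□□□□□□
12) □□□□□□□□
□□□□□□□□
□□□■■□□□
□□^□■■□□
□□■■■■□□
□□□□□□□□
13) □□□□□□□□
□□□□□□□□
□□□■■□□□
□□■>■■□□
□□■■■■□□
□□□□□□□□
14) □□□□□□□□
□□□□□□□□
□□□■■□□□
□□■■■■□□
□□■v■■□□
□□□□□□□□
15) □□□□□□□□
□□□□□□□□
□□□■■□□□
□□■■■■□□
□□■□>■□□
□□□□□□□□
16) □□□□□□□□
□□□□□□□□
□□□■■□□□
□□■■^■□□
□□■□□■□□
□□□□□□□□
17) □□□□□□□□
□□□□□□□□
□□□■■□□□
□□■<□■□□
□□■□□■□□
□□□□□□□□
18) □□□□□□□□
□□□□□□□□
□□□■■□□□
□□■□□■□□
□□■v□■□□
□□□□□□□□
19) □□□□□□□□
□□□□□□□□
□□□■■□□□
□□■□□■□□
□□<■□■□□
□□□□□□□□
20) □□□□□□□□
□□□□□□□□
□□□■■□□□
□□■□□■□□
□□□■□■□□
□□v□□□□□
21) □□□□□□□□
□□□□□□□□
□□□■■□□□
□□■□□■□□
□□□■□■□□
□<■□□□□□
22) □□□□□□□□
□□□□□□□□
□□□■■□□□
□□■□□■□□
□^□■□■□□
□■■□□□□□
23) □□□□□□□□
□□□□□□□□
□□□■■□□□
□□■□□■□□
□■>■□■□□
□■■□□□□□
24) □□□□□□□□
□□□□□□□□
□□□■■□□□
□□■□□■□□
□■■■□■□□
□■v□□□□□
25) □□□□□□□□
□□□□□□□□
□□□■■□□□
□□■□□■□□
□■■■□■□□
□■□>□□□□
26) □□□v□□□□
□□□□□□□□
□□□■■□□□
□□■□□■□□
□■■■□■□□
□■□■□□□□

1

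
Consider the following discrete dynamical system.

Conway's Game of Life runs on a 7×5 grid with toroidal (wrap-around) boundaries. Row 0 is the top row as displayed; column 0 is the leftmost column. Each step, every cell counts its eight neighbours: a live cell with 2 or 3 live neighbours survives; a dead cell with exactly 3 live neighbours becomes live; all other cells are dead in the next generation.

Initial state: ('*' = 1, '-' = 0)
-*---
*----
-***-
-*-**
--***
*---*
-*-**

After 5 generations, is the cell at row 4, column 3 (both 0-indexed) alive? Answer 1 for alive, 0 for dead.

1

[0] -*---
*----
-***-
-*-**
--***
*---*
-*-**
[1] -**-*
*----
-*-*-
-*---
-**--
-*---
-****
[2] ----*
*--**
***--
**---
***--
-----
----*
[3] -----
--**-
--**-
----*
*-*--
**---
-----
[4] -----
--**-
--*-*
-**-*
*---*
**---
-----
[5] -----
--**-
*---*
-**-*
--***
**--*
-----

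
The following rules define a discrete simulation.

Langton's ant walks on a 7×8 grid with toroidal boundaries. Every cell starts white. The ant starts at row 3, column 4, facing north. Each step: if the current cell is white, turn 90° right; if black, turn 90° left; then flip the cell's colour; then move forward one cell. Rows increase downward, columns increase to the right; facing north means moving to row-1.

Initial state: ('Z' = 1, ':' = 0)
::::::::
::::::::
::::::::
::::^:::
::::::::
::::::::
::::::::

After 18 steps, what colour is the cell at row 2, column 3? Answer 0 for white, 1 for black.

k=0  ::::::::
::::::::
::::::::
::::^:::
::::::::
::::::::
::::::::
k=1  ::::::::
::::::::
::::::::
::::Z>::
::::::::
::::::::
::::::::
k=2  ::::::::
::::::::
::::::::
::::ZZ::
:::::v::
::::::::
::::::::
k=3  ::::::::
::::::::
::::::::
::::ZZ::
::::<Z::
::::::::
::::::::
k=4  ::::::::
::::::::
::::::::
::::^Z::
::::ZZ::
::::::::
::::::::
k=5  ::::::::
::::::::
::::::::
:::<:Z::
::::ZZ::
::::::::
::::::::
k=6  ::::::::
::::::::
:::^::::
:::Z:Z::
::::ZZ::
::::::::
::::::::
k=7  ::::::::
::::::::
:::Z>:::
:::Z:Z::
::::ZZ::
::::::::
::::::::
k=8  ::::::::
::::::::
:::ZZ:::
:::ZvZ::
::::ZZ::
::::::::
::::::::
k=9  ::::::::
::::::::
:::ZZ:::
:::<ZZ::
::::ZZ::
::::::::
::::::::
k=10  ::::::::
::::::::
:::ZZ:::
::::ZZ::
:::vZZ::
::::::::
::::::::
k=11  ::::::::
::::::::
:::ZZ:::
::::ZZ::
::<ZZZ::
::::::::
::::::::
k=12  ::::::::
::::::::
:::ZZ:::
::^:ZZ::
::ZZZZ::
::::::::
::::::::
k=13  ::::::::
::::::::
:::ZZ:::
::Z>ZZ::
::ZZZZ::
::::::::
::::::::
k=14  ::::::::
::::::::
:::ZZ:::
::ZZZZ::
::ZvZZ::
::::::::
::::::::
k=15  ::::::::
::::::::
:::ZZ:::
::ZZZZ::
::Z:>Z::
::::::::
::::::::
k=16  ::::::::
::::::::
:::ZZ:::
::ZZ^Z::
::Z::Z::
::::::::
::::::::
k=17  ::::::::
::::::::
:::ZZ:::
::Z<:Z::
::Z::Z::
::::::::
::::::::
k=18  ::::::::
::::::::
:::ZZ:::
::Z::Z::
::Zv:Z::
::::::::
::::::::

1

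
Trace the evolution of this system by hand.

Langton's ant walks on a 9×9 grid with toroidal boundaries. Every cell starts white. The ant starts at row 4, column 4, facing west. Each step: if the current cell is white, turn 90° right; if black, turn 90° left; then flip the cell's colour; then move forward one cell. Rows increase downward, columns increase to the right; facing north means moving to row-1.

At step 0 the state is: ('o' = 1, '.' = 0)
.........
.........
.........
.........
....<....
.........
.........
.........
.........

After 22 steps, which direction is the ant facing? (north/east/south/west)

step 0: .........
.........
.........
.........
....<....
.........
.........
.........
.........
step 1: .........
.........
.........
....^....
....o....
.........
.........
.........
.........
step 2: .........
.........
.........
....o>...
....o....
.........
.........
.........
.........
step 3: .........
.........
.........
....oo...
....ov...
.........
.........
.........
.........
step 4: .........
.........
.........
....oo...
....<o...
.........
.........
.........
.........
step 5: .........
.........
.........
....oo...
.....o...
....v....
.........
.........
.........
step 6: .........
.........
.........
....oo...
.....o...
...<o....
.........
.........
.........
step 7: .........
.........
.........
....oo...
...^.o...
...oo....
.........
.........
.........
step 8: .........
.........
.........
....oo...
...o>o...
...oo....
.........
.........
.........
step 9: .........
.........
.........
....oo...
...ooo...
...ov....
.........
.........
.........
step 10: .........
.........
.........
....oo...
...ooo...
...o.>...
.........
.........
.........
step 11: .........
.........
.........
....oo...
...ooo...
...o.o...
.....v...
.........
.........
step 12: .........
.........
.........
....oo...
...ooo...
...o.o...
....<o...
.........
.........
step 13: .........
.........
.........
....oo...
...ooo...
...o^o...
....oo...
.........
.........
step 14: .........
.........
.........
....oo...
...ooo...
...oo>...
....oo...
.........
.........
step 15: .........
.........
.........
....oo...
...oo^...
...oo....
....oo...
.........
.........
step 16: .........
.........
.........
....oo...
...o<....
...oo....
....oo...
.........
.........
step 17: .........
.........
.........
....oo...
...o.....
...ov....
....oo...
.........
.........
step 18: .........
.........
.........
....oo...
...o.....
...o.>...
....oo...
.........
.........
step 19: .........
.........
.........
....oo...
...o.....
...o.o...
....ov...
.........
.........
step 20: .........
.........
.........
....oo...
...o.....
...o.o...
....o.>..
.........
.........
step 21: .........
.........
.........
....oo...
...o.....
...o.o...
....o.o..
......v..
.........
step 22: .........
.........
.........
....oo...
...o.....
...o.o...
....o.o..
.....<o..
.........

west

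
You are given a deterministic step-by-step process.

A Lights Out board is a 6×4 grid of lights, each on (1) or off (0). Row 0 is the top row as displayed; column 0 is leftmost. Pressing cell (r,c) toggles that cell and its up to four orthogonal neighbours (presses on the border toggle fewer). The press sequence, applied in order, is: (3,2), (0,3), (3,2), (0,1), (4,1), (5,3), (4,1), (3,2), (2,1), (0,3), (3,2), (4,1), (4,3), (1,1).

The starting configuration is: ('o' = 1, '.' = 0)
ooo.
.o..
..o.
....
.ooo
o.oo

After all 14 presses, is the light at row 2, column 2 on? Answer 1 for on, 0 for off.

[0] ooo.
.o..
..o.
....
.ooo
o.oo
[1] ooo.
.o..
....
.ooo
.o.o
o.oo
[2] oo.o
.o.o
....
.ooo
.o.o
o.oo
[3] oo.o
.o.o
..o.
....
.ooo
o.oo
[4] ..oo
...o
..o.
....
.ooo
o.oo
[5] ..oo
...o
..o.
.o..
o..o
oooo
[6] ..oo
...o
..o.
.o..
o...
oo..
[7] ..oo
...o
..o.
....
.oo.
o...
[8] ..oo
...o
....
.ooo
.o..
o...
[9] ..oo
.o.o
ooo.
..oo
.o..
o...
[10] ....
.o..
ooo.
..oo
.o..
o...
[11] ....
.o..
oo..
.o..
.oo.
o...
[12] ....
.o..
oo..
....
o...
oo..
[13] ....
.o..
oo..
...o
o.oo
oo.o
[14] .o..
o.o.
o...
...o
o.oo
oo.o

0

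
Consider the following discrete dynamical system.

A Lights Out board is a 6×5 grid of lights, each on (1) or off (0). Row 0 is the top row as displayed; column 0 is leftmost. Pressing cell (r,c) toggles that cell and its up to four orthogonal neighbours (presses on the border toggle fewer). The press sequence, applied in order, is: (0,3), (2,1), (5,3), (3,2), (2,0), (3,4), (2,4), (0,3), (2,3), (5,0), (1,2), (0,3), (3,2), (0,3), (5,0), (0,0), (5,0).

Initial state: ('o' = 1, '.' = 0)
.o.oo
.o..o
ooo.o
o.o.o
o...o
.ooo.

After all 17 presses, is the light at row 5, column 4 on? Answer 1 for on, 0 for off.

gen 0: .o.oo
.o..o
ooo.o
o.o.o
o...o
.ooo.
gen 1: .oo..
.o.oo
ooo.o
o.o.o
o...o
.ooo.
gen 2: .oo..
...oo
....o
ooo.o
o...o
.ooo.
gen 3: .oo..
...oo
....o
ooo.o
o..oo
.o..o
gen 4: .oo..
...oo
..o.o
o..oo
o.ooo
.o..o
gen 5: .oo..
o..oo
ooo.o
...oo
o.ooo
.o..o
gen 6: .oo..
o..oo
ooo..
.....
o.oo.
.o..o
gen 7: .oo..
o..o.
ooooo
....o
o.oo.
.o..o
gen 8: .o.oo
o....
ooooo
....o
o.oo.
.o..o
gen 9: .o.oo
o..o.
oo...
...oo
o.oo.
.o..o
gen 10: .o.oo
o..o.
oo...
...oo
..oo.
o...o
gen 11: .oooo
ooo..
ooo..
...oo
..oo.
o...o
gen 12: .o...
oooo.
ooo..
...oo
..oo.
o...o
gen 13: .o...
oooo.
oo...
.oo.o
...o.
o...o
gen 14: .oooo
ooo..
oo...
.oo.o
...o.
o...o
gen 15: .oooo
ooo..
oo...
.oo.o
o..o.
.o..o
gen 16: o.ooo
.oo..
oo...
.oo.o
o..o.
.o..o
gen 17: o.ooo
.oo..
oo...
.oo.o
...o.
o...o

1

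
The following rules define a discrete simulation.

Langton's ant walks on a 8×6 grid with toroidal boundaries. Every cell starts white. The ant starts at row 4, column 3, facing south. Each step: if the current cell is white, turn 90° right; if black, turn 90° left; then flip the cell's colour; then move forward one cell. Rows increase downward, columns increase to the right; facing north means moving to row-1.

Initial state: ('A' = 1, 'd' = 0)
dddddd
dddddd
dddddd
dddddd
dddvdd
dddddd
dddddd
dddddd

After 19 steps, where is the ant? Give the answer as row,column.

k=0  dddddd
dddddd
dddddd
dddddd
dddvdd
dddddd
dddddd
dddddd
k=1  dddddd
dddddd
dddddd
dddddd
dd<Add
dddddd
dddddd
dddddd
k=2  dddddd
dddddd
dddddd
dd^ddd
ddAAdd
dddddd
dddddd
dddddd
k=3  dddddd
dddddd
dddddd
ddA>dd
ddAAdd
dddddd
dddddd
dddddd
k=4  dddddd
dddddd
dddddd
ddAAdd
ddAvdd
dddddd
dddddd
dddddd
k=5  dddddd
dddddd
dddddd
ddAAdd
ddAd>d
dddddd
dddddd
dddddd
k=6  dddddd
dddddd
dddddd
ddAAdd
ddAdAd
ddddvd
dddddd
dddddd
k=7  dddddd
dddddd
dddddd
ddAAdd
ddAdAd
ddd<Ad
dddddd
dddddd
k=8  dddddd
dddddd
dddddd
ddAAdd
ddA^Ad
dddAAd
dddddd
dddddd
k=9  dddddd
dddddd
dddddd
ddAAdd
ddAA>d
dddAAd
dddddd
dddddd
k=10  dddddd
dddddd
dddddd
ddAA^d
ddAAdd
dddAAd
dddddd
dddddd
k=11  dddddd
dddddd
dddddd
ddAAA>
ddAAdd
dddAAd
dddddd
dddddd
k=12  dddddd
dddddd
dddddd
ddAAAA
ddAAdv
dddAAd
dddddd
dddddd
k=13  dddddd
dddddd
dddddd
ddAAAA
ddAA<A
dddAAd
dddddd
dddddd
k=14  dddddd
dddddd
dddddd
ddAA^A
ddAAAA
dddAAd
dddddd
dddddd
k=15  dddddd
dddddd
dddddd
ddA<dA
ddAAAA
dddAAd
dddddd
dddddd
k=16  dddddd
dddddd
dddddd
ddAddA
ddAvAA
dddAAd
dddddd
dddddd
k=17  dddddd
dddddd
dddddd
ddAddA
ddAd>A
dddAAd
dddddd
dddddd
k=18  dddddd
dddddd
dddddd
ddAd^A
ddAddA
dddAAd
dddddd
dddddd
k=19  dddddd
dddddd
dddddd
ddAdA>
ddAddA
dddAAd
dddddd
dddddd

3,5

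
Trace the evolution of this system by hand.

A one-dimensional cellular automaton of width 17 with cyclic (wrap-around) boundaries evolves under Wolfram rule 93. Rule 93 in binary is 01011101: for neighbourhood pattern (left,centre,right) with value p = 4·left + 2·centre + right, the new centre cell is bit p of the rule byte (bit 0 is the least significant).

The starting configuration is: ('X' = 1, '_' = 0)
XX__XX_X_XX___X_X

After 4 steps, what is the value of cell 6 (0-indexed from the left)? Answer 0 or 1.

0

0) XX__XX_X_XX___X_X
1) _XX_XX_X_XXXX_X_X
2) _XX_XX_X_X__X_X_X
3) _XX_XX_X_XX_X_X_X
4) _XX_XX_X_XX_X_X_X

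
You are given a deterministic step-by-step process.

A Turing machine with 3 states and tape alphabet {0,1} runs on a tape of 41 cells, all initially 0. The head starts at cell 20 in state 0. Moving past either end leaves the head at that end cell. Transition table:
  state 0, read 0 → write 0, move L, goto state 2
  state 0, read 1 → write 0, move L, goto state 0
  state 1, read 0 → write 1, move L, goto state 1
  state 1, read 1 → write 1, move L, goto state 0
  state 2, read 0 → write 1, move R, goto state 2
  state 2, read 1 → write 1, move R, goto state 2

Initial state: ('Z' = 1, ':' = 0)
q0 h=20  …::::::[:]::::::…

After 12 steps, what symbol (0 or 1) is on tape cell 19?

1

t=0: q0 h=20  …::::::[:]::::::…
t=1: q2 h=19  …::::::[:]::::::…
t=2: q2 h=20  …:::::Z[:]::::::…
t=3: q2 h=21  …::::ZZ[:]::::::…
t=4: q2 h=22  …:::ZZZ[:]::::::…
t=5: q2 h=23  …::ZZZZ[:]::::::…
t=6: q2 h=24  …:ZZZZZ[:]::::::…
t=7: q2 h=25  …ZZZZZZ[:]::::::…
t=8: q2 h=26  …ZZZZZZ[:]::::::…
t=9: q2 h=27  …ZZZZZZ[:]::::::…
t=10: q2 h=28  …ZZZZZZ[:]::::::…
t=11: q2 h=29  …ZZZZZZ[:]::::::…
t=12: q2 h=30  …ZZZZZZ[:]::::::…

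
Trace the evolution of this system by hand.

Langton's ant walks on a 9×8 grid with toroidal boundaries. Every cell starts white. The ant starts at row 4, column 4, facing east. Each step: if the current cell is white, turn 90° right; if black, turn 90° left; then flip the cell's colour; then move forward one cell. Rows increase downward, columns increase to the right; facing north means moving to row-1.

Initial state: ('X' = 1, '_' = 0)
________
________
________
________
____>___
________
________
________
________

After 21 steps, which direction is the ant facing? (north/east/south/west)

north

t=0: ________
________
________
________
____>___
________
________
________
________
t=1: ________
________
________
________
____X___
____v___
________
________
________
t=2: ________
________
________
________
____X___
___<X___
________
________
________
t=3: ________
________
________
________
___^X___
___XX___
________
________
________
t=4: ________
________
________
________
___X>___
___XX___
________
________
________
t=5: ________
________
________
____^___
___X____
___XX___
________
________
________
t=6: ________
________
________
____X>__
___X____
___XX___
________
________
________
t=7: ________
________
________
____XX__
___X_v__
___XX___
________
________
________
t=8: ________
________
________
____XX__
___X<X__
___XX___
________
________
________
t=9: ________
________
________
____^X__
___XXX__
___XX___
________
________
________
t=10: ________
________
________
___<_X__
___XXX__
___XX___
________
________
________
t=11: ________
________
___^____
___X_X__
___XXX__
___XX___
________
________
________
t=12: ________
________
___X>___
___X_X__
___XXX__
___XX___
________
________
________
t=13: ________
________
___XX___
___XvX__
___XXX__
___XX___
________
________
________
t=14: ________
________
___XX___
___<XX__
___XXX__
___XX___
________
________
________
t=15: ________
________
___XX___
____XX__
___vXX__
___XX___
________
________
________
t=16: ________
________
___XX___
____XX__
____>X__
___XX___
________
________
________
t=17: ________
________
___XX___
____^X__
_____X__
___XX___
________
________
________
t=18: ________
________
___XX___
___<_X__
_____X__
___XX___
________
________
________
t=19: ________
________
___^X___
___X_X__
_____X__
___XX___
________
________
________
t=20: ________
________
__<_X___
___X_X__
_____X__
___XX___
________
________
________
t=21: ________
__^_____
__X_X___
___X_X__
_____X__
___XX___
________
________
________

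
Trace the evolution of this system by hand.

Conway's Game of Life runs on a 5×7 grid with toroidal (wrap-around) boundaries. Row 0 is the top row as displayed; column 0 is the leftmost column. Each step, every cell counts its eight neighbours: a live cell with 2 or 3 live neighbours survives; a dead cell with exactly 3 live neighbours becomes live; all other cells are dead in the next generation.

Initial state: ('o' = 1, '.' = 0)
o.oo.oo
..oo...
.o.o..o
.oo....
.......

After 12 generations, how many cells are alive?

[0] o.oo.oo
..oo...
.o.o..o
.oo....
.......
[1] .oooo.o
.....o.
oo.o...
ooo....
o..o..o
[2] .oooo.o
.....oo
o.....o
...o...
....ooo
[3] ..oo...
.oooo..
o....oo
o...o..
o.....o
[4] o...o..
oo..ooo
o.o..oo
.o.....
oo.o..o
[5] ..ooo..
...oo..
..o.o..
.....o.
.oo...o
[6] .o..oo.
.....o.
....oo.
.ooo.o.
.oo.oo.
[7] .ooo..o
......o
..oo.oo
.o....o
o.....o
[8] .oo..oo
.o..o.o
..o..oo
.oo....
.....oo
[9] .oo.o..
.o.oo..
..oo.oo
ooo....
.....oo
[10] ooo.o..
oo.....
.....oo
ooooo..
...o.oo
[11] ..oooo.
..o..o.
...oooo
oooo...
.....oo
[12] ..oo...
..o....
o....oo
oooo...
o....oo

13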